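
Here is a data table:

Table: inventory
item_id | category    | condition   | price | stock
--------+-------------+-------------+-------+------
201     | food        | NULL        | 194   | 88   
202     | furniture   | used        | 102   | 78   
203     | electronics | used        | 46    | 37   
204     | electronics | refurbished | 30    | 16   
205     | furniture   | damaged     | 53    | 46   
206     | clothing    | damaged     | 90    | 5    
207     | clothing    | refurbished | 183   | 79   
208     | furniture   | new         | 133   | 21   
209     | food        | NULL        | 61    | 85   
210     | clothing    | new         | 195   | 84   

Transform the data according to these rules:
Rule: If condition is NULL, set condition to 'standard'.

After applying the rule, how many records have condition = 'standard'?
2

Step 1: Count records where condition IS NULL
Step 2: Found 2 records with NULL condition
Step 3: These records will have condition set to 'standard'
Step 4: Records already having condition = 'standard': 0
Step 5: Answer: 2 + 0 = 2 records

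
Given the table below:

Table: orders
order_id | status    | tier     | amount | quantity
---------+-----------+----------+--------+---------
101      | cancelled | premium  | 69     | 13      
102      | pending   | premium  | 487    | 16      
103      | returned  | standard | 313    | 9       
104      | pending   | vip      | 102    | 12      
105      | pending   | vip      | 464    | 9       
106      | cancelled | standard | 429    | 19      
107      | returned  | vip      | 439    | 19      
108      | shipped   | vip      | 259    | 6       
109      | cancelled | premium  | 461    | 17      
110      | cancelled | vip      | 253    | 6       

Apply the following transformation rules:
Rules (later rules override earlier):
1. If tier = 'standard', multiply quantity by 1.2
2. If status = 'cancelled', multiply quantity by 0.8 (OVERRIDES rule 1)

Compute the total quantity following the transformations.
116.8

Step 1: Rule 2 takes priority for records with status = 'cancelled'
  - 4 records: 55 × 0.8 = 44.0
Step 2: Rule 1 applies to remaining records with tier = 'standard'
  - 1 records: 9 × 1.2 = 10.8
Step 3: Other records unchanged: 62
Step 4: Final sum = 44.0 + 10.8 + 62 = 116.8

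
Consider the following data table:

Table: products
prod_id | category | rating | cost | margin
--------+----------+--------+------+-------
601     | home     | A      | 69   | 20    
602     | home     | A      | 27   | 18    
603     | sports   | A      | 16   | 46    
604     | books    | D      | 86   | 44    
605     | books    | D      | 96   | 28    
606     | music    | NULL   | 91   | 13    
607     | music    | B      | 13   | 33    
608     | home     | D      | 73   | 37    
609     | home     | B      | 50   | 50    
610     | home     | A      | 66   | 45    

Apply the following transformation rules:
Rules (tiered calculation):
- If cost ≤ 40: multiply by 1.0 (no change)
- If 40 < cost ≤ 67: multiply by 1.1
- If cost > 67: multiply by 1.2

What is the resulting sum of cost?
681.6

Step 1: Tier 1 (cost ≤ 40): 3 records, sum = 56 × 1.0 = 56.0
Step 2: Tier 2 (40 < cost ≤ 67): 2 records, sum = 116 × 1.1 = 127.6
Step 3: Tier 3 (cost > 67): 5 records, sum = 415 × 1.2 = 498.0
Step 4: Final sum = 56.0 + 127.6 + 498.0 = 681.6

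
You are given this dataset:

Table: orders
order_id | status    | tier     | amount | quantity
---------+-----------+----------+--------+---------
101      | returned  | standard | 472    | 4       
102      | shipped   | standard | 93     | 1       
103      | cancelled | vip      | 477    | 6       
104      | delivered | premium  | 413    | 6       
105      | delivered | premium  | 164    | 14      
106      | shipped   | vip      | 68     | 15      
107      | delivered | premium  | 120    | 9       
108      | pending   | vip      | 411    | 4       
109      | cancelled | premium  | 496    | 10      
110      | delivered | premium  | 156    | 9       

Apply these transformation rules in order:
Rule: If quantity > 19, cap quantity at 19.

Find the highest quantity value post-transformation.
15

Step 1: Original maximum quantity = 15
Step 2: Check cap of 19 against maximum
Step 3: No records exceed the cap (max 15 <= cap 19), so no capping applies
Step 4: Maximum after transformation = 15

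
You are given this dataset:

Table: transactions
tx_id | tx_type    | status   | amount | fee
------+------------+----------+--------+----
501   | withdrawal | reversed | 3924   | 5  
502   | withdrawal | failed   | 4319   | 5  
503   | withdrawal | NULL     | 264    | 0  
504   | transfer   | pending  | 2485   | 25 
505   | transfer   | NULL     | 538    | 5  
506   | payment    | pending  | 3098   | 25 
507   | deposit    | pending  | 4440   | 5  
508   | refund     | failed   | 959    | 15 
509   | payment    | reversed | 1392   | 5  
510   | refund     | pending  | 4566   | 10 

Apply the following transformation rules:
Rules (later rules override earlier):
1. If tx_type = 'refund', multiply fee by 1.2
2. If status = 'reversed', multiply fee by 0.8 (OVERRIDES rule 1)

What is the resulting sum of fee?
103.0

Step 1: Rule 2 takes priority for records with status = 'reversed'
  - 2 records: 10 × 0.8 = 8.0
Step 2: Rule 1 applies to remaining records with tx_type = 'refund'
  - 2 records: 25 × 1.2 = 30.0
Step 3: Other records unchanged: 65
Step 4: Final sum = 8.0 + 30.0 + 65 = 103.0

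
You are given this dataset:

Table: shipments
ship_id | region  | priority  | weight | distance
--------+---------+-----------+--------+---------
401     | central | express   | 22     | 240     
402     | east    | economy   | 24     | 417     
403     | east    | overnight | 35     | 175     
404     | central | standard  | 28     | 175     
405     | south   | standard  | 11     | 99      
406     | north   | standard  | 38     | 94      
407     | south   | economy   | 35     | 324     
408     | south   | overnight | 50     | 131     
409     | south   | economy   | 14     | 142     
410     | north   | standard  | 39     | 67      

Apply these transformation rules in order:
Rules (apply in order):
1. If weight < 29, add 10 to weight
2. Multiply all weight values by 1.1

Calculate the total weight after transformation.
380.6

Step 1: Apply Rule 1 - Add 10 to records with weight < 29
  - 5 records affected: 99 + (5 × 10) = 149
  - Unaffected records: 197
  - Sum after Rule 1: 346
Step 2: Apply Rule 2 - Multiply all by 1.1
  - 346 × 1.1 = 380.6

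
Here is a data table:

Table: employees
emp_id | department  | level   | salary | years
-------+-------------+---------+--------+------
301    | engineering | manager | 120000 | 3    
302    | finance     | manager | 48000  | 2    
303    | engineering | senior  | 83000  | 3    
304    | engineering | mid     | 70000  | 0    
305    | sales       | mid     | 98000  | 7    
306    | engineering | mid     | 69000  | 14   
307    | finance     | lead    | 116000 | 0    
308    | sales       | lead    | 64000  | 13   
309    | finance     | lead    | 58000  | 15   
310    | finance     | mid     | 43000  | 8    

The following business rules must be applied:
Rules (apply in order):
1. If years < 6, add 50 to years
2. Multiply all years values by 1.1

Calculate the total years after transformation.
346.5

Step 1: Apply Rule 1 - Add 50 to records with years < 6
  - 5 records affected: 8 + (5 × 50) = 258
  - Unaffected records: 57
  - Sum after Rule 1: 315
Step 2: Apply Rule 2 - Multiply all by 1.1
  - 315 × 1.1 = 346.5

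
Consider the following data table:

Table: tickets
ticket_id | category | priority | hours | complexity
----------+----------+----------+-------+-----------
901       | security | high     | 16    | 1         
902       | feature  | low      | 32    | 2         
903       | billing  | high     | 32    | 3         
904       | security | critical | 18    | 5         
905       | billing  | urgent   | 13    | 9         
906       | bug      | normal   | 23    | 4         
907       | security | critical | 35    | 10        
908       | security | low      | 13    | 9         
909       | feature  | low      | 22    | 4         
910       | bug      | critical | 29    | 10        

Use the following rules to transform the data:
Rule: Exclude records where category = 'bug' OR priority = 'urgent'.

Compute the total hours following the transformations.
168

Step 1: Find records where category = 'bug' OR priority = 'urgent'
Step 2: 3 records match, summing to 65
Step 3: Original sum: 233
Step 4: Remaining sum = 233 - 65 = 168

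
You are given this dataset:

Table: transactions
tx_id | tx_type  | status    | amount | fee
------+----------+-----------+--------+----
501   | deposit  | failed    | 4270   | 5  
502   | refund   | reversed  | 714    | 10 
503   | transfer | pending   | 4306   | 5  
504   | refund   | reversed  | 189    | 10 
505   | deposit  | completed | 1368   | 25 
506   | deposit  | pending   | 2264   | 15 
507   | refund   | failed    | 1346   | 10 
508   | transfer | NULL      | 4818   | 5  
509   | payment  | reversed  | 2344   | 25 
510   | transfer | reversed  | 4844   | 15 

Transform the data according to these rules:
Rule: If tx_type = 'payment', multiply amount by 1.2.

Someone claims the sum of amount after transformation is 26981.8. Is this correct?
No, the correct result is 26931.8.

Step 1: Calculate the correct sum after transformation
Step 2: Apply multiplier 1.2 to records where tx_type = 'payment'
Step 3: Correct result = 26931.8
Step 4: Claimed result = 26981.8
Step 5: 26931.8 ≠ 26981.8
Conclusion: The claimed result is incorrect. The correct answer is 26931.8.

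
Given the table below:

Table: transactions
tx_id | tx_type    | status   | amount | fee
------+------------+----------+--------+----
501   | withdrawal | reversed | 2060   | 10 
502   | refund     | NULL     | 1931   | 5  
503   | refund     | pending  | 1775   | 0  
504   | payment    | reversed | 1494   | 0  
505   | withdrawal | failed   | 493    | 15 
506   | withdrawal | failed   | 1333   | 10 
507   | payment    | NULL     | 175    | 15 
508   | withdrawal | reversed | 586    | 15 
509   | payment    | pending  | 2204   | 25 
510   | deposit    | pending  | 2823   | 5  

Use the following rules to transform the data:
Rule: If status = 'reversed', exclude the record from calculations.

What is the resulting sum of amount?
10734

Step 1: Identify records where status = 'reversed'
Step 2: The excluded records sum to 4140
Step 3: Original total amount = 14874
Step 4: Remaining total = 14874 - 4140 = 10734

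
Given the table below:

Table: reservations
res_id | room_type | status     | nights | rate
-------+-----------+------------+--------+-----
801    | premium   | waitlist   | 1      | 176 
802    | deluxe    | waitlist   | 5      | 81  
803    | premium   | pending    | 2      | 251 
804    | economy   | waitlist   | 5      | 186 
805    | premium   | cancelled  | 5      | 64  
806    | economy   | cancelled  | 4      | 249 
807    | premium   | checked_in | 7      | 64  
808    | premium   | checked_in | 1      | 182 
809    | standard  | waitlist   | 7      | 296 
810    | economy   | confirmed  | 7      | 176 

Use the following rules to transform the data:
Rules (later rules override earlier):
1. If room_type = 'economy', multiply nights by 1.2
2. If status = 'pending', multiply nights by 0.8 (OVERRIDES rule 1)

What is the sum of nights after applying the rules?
46.8

Step 1: Rule 2 takes priority for records with status = 'pending'
  - 1 records: 2 × 0.8 = 1.6
Step 2: Rule 1 applies to remaining records with room_type = 'economy'
  - 3 records: 16 × 1.2 = 19.2
Step 3: Other records unchanged: 26
Step 4: Final sum = 1.6 + 19.2 + 26 = 46.8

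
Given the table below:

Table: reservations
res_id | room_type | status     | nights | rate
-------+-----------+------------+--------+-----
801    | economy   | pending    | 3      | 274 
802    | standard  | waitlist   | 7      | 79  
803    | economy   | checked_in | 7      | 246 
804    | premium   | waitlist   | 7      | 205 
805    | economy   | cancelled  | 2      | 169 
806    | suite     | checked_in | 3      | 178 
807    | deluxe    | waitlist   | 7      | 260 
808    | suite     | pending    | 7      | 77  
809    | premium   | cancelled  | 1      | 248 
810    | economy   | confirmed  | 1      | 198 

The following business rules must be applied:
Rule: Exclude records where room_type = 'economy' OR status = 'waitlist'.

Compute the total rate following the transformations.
503

Step 1: Find records where room_type = 'economy' OR status = 'waitlist'
Step 2: 7 records match, summing to 1431
Step 3: Original sum: 1934
Step 4: Remaining sum = 1934 - 1431 = 503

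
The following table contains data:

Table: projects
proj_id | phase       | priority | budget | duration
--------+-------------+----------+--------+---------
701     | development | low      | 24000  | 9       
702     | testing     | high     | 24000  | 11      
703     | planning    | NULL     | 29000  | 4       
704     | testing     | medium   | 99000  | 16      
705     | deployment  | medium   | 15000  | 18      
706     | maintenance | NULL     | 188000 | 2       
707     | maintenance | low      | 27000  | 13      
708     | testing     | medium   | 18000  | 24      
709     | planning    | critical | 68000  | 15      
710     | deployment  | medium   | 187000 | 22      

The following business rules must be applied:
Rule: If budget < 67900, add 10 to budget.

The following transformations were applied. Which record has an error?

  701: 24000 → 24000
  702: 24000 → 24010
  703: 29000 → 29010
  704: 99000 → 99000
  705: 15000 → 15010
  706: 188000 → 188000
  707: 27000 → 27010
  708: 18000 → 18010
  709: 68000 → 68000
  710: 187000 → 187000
Record 701 has an error. The correct transformed value should be 24010, not 24000.

Step 1: Check each record against the rule
Step 2: Record 701 has budget = 24000
Step 3: Since 24000 < 67900, the bonus should have been applied
Step 4: Correct value = 24010, but claimed value = 24000
Conclusion: Record 701 has the error.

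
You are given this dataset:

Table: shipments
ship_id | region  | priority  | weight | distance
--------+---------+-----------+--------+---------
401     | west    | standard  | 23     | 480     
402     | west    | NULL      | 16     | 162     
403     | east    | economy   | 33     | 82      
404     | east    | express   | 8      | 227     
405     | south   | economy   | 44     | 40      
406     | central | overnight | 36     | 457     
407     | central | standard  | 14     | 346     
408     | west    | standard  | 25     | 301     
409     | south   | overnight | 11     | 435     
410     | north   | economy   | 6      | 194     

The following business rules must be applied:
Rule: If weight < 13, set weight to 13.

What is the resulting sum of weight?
230

Step 1: 3 records have weight < 13
Step 2: These records originally summed to 25
Step 3: After setting to minimum: 3 × 13 = 39
Step 4: Unaffected records sum: 191
Step 5: Final sum = 39 + 191 = 230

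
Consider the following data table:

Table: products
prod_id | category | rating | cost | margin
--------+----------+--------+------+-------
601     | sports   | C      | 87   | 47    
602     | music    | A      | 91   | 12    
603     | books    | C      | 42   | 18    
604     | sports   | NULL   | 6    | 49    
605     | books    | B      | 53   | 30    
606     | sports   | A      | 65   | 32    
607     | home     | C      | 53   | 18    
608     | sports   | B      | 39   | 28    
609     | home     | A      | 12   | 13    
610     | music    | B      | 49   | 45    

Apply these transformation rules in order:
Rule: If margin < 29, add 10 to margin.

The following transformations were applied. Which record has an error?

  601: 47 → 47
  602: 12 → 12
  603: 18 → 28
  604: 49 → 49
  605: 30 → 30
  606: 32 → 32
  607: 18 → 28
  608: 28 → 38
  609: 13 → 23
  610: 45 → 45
Record 602 has an error. The correct transformed value should be 22, not 12.

Step 1: Check each record against the rule
Step 2: Record 602 has margin = 12
Step 3: Since 12 < 29, the bonus should have been applied
Step 4: Correct value = 22, but claimed value = 12
Conclusion: Record 602 has the error.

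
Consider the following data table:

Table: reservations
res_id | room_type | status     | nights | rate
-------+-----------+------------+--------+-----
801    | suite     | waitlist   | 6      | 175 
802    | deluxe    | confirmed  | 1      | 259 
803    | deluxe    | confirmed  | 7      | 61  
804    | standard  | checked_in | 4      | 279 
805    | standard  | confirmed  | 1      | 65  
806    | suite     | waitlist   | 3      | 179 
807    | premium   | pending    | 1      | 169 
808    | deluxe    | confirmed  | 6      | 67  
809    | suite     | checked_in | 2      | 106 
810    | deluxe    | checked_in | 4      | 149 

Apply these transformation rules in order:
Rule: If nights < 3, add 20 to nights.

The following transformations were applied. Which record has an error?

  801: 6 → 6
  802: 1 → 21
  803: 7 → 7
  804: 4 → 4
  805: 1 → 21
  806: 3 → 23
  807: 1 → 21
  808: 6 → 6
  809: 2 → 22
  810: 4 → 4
Record 806 has an error. The correct transformed value should be 3, not 23.

Step 1: Check each record against the rule
Step 2: Record 806 has nights = 3
Step 3: Since 3 >= 3, the bonus should not have been applied
Step 4: Correct value = 3, but claimed value = 23
Conclusion: Record 806 has the error.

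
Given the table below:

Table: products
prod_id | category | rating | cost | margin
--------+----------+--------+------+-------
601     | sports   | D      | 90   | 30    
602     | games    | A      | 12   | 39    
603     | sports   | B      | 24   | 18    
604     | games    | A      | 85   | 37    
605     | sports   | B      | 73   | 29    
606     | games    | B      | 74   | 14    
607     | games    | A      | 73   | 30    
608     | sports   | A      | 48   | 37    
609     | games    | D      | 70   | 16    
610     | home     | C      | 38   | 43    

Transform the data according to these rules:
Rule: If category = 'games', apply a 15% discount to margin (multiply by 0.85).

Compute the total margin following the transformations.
272.6

Step 1: Records with category = 'games' have total margin = 136
Step 2: Apply multiplier: 136 × 0.85 = 115.6
Step 3: Other records total: 157
Step 4: Final sum = 115.6 + 157 = 272.6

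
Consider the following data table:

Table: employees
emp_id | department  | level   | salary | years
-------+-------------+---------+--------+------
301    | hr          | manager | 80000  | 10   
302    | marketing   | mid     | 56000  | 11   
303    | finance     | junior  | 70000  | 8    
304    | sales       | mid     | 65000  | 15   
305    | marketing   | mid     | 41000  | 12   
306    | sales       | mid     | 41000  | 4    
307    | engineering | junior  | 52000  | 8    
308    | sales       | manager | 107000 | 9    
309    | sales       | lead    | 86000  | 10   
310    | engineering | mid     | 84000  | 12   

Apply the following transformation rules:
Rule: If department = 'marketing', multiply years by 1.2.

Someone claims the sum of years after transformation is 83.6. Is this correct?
No, the correct result is 103.6.

Step 1: Calculate the correct sum after transformation
Step 2: Apply multiplier 1.2 to records where department = 'marketing'
Step 3: Correct result = 103.6
Step 4: Claimed result = 83.6
Step 5: 103.6 ≠ 83.6
Conclusion: The claimed result is incorrect. The correct answer is 103.6.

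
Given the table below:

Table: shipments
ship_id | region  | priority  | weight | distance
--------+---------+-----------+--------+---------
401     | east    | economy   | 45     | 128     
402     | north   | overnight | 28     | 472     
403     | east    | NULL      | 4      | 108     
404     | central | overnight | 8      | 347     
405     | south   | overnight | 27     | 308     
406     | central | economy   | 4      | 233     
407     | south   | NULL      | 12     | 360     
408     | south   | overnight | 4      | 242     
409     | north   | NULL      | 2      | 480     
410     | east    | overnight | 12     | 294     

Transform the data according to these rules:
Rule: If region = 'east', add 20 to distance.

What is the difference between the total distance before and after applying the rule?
60

Step 1: Original sum of distance = 2972
Step 2: 3 records have region = 'east'
Step 3: Each affected record changes by 20
Step 4: Total change = 3 × 20 = 60
Step 5: New sum = 2972 + 60 = 3032
Step 6: Difference = |3032 - 2972| = 60
        (Sum increased by 60)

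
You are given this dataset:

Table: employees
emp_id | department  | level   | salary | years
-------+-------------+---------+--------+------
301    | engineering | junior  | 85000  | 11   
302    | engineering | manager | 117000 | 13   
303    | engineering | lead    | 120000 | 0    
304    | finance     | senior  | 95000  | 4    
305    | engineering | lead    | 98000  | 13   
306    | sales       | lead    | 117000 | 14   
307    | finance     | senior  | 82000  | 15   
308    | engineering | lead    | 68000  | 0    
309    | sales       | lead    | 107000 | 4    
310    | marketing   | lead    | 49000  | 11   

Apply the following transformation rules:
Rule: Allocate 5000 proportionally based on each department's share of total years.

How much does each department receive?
engineering: 2176.47, finance: 1117.65, marketing: 647.06, sales: 1058.82

Step 1: Calculate total years = 85
Step 2: Calculate each department's proportion:
  engineering: 37/85 = 43.53% → 2176.47
  finance: 19/85 = 22.35% → 1117.65
  marketing: 11/85 = 12.94% → 647.06
  sales: 18/85 = 21.18% → 1058.82
Step 3: Verify: sum of allocations ≈ 5000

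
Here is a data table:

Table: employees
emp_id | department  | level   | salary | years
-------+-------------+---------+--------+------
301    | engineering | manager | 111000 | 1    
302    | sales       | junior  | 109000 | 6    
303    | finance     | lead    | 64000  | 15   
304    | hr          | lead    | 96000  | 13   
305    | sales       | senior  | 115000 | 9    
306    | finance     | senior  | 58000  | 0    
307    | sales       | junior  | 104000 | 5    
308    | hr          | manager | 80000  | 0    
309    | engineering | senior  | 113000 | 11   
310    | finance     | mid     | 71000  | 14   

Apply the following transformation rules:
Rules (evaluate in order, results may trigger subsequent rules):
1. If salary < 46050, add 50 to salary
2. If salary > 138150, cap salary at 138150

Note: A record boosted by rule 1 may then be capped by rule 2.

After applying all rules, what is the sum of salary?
921000

Step 1: Apply rule 1 to records with salary < 46050
  - 0 records get bonus of 50
  - Of these, 0 records then exceed 138150 and get capped
Step 2: Apply rule 2 to records with salary > 138150
  - 0 records (original) are capped
Step 3: Calculate final sum = 921000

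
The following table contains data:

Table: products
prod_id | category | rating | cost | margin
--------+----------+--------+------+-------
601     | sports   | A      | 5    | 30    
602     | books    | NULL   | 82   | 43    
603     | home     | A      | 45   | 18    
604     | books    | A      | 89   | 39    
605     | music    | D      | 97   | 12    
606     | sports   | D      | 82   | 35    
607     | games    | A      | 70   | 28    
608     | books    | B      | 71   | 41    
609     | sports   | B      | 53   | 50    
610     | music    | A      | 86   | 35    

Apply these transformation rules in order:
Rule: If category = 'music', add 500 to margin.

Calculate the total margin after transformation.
1331

Step 1: Count records where category = 'music': 2
Step 2: Total bonus added: 2 × 500 = 1000
Step 3: Original sum of margin: 331
Step 4: Final sum = 331 + 1000 = 1331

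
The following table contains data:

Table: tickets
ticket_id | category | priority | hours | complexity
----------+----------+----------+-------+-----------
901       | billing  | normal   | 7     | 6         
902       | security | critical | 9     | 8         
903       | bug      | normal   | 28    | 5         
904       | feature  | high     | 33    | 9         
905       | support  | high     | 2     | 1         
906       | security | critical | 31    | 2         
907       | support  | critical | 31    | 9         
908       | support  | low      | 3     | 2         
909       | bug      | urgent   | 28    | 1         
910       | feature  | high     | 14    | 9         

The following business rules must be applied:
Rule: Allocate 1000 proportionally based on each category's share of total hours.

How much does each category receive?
billing: 37.63, bug: 301.08, feature: 252.69, security: 215.05, support: 193.55

Step 1: Calculate total hours = 186
Step 2: Calculate each category's proportion:
  billing: 7/186 = 3.76% → 37.63
  bug: 56/186 = 30.11% → 301.08
  feature: 47/186 = 25.27% → 252.69
  security: 40/186 = 21.51% → 215.05
  support: 36/186 = 19.35% → 193.55
Step 3: Verify: sum of allocations ≈ 1000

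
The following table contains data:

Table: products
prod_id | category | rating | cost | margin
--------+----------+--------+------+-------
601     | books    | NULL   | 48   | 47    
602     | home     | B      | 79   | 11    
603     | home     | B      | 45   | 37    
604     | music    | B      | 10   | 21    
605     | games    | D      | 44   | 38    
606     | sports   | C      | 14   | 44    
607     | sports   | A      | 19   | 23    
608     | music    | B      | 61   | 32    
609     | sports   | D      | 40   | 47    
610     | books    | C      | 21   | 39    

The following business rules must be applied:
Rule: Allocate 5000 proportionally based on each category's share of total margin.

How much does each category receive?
books: 1268.44, games: 560.47, home: 707.96, music: 781.71, sports: 1681.42

Step 1: Calculate total margin = 339
Step 2: Calculate each category's proportion:
  books: 86/339 = 25.37% → 1268.44
  games: 38/339 = 11.21% → 560.47
  home: 48/339 = 14.16% → 707.96
  music: 53/339 = 15.63% → 781.71
  sports: 114/339 = 33.63% → 1681.42
Step 3: Verify: sum of allocations ≈ 5000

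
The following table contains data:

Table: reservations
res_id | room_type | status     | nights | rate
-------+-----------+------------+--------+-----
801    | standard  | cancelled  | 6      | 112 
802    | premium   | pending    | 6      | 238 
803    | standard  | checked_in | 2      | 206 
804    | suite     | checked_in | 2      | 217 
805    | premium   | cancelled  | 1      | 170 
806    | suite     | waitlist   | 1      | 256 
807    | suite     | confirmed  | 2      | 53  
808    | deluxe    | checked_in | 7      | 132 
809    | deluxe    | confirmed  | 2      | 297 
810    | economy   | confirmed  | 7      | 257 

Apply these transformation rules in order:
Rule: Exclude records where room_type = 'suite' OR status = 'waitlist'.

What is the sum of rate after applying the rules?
1412

Step 1: Find records where room_type = 'suite' OR status = 'waitlist'
Step 2: 3 records match, summing to 526
Step 3: Original sum: 1938
Step 4: Remaining sum = 1938 - 526 = 1412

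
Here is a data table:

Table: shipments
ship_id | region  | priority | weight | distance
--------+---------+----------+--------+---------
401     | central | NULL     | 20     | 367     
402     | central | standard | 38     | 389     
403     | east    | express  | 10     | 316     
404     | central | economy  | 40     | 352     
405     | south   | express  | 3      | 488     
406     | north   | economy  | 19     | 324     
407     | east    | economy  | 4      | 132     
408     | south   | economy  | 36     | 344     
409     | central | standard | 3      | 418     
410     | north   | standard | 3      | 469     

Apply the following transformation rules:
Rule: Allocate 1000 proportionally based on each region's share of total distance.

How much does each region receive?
central: 424.01, east: 124.48, north: 220.34, south: 231.18

Step 1: Calculate total distance = 3599
Step 2: Calculate each region's proportion:
  central: 1526/3599 = 42.40% → 424.01
  east: 448/3599 = 12.45% → 124.48
  north: 793/3599 = 22.03% → 220.34
  south: 832/3599 = 23.12% → 231.18
Step 3: Verify: sum of allocations ≈ 1000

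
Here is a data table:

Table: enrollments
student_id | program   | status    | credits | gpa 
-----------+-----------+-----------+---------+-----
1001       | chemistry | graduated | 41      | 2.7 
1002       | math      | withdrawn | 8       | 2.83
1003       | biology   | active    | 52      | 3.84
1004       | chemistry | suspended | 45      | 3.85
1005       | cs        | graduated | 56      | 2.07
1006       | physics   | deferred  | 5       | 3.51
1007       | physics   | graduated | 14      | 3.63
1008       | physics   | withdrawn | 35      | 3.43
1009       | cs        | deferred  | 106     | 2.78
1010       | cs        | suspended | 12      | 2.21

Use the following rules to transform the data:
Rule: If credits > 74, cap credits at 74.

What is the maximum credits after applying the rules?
74

Step 1: Original maximum credits = 106
Step 2: Apply cap at 74
Step 3: 1 records had credits > 74 and were capped
Step 4: Maximum after transformation = 74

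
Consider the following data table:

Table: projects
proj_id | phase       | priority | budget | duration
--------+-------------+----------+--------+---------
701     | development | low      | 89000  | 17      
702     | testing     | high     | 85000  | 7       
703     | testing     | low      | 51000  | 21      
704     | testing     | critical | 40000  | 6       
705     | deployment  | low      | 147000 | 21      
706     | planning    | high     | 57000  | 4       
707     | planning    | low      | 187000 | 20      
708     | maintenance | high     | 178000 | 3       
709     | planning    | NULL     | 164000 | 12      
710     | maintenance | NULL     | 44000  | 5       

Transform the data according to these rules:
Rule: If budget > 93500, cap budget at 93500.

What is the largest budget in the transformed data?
93500

Step 1: Original maximum budget = 187000
Step 2: Apply cap at 93500
Step 3: 4 records had budget > 93500 and were capped
Step 4: Maximum after transformation = 93500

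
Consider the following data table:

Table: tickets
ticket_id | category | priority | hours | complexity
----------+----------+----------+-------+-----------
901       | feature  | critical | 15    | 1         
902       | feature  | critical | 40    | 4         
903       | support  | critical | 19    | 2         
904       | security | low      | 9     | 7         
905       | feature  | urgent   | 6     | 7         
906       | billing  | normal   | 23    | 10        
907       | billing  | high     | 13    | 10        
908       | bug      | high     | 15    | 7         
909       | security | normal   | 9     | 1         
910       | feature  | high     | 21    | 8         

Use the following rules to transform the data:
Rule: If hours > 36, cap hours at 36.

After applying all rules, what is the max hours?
36

Step 1: Original maximum hours = 40
Step 2: Apply cap at 36
Step 3: 1 records had hours > 36 and were capped
Step 4: Maximum after transformation = 36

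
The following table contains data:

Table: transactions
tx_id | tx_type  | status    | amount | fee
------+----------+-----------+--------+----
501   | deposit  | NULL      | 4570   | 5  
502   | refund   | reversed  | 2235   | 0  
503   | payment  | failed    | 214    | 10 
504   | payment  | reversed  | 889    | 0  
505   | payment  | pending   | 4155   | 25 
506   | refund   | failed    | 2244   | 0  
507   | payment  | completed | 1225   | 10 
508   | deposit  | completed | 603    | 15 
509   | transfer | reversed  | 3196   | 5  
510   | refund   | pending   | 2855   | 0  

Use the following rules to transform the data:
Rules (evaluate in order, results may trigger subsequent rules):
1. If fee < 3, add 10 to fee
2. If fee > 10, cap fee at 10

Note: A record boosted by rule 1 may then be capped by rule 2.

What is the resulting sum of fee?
90

Step 1: Apply rule 1 to records with fee < 3
  - 4 records get bonus of 10
  - Of these, 0 records then exceed 10 and get capped
Step 2: Apply rule 2 to records with fee > 10
  - 2 records (original) are capped
Step 3: Calculate final sum = 90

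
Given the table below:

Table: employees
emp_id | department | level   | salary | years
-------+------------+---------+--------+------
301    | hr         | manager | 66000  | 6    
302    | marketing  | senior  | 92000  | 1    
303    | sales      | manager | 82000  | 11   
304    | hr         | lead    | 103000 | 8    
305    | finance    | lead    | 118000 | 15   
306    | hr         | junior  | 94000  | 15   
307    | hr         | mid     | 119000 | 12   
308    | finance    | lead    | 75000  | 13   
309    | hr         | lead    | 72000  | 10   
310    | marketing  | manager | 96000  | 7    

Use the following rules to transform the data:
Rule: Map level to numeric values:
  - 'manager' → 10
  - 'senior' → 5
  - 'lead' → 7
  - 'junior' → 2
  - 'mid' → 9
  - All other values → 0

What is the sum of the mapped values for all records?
74

Step 1: Apply mapping to each record
Step 2: Count by status:
  'manager': 3 records × 10 = 30
  'senior': 1 records × 5 = 5
  'lead': 4 records × 7 = 28
  'junior': 1 records × 2 = 2
  'mid': 1 records × 9 = 9
Step 3: Sum all mapped values = 74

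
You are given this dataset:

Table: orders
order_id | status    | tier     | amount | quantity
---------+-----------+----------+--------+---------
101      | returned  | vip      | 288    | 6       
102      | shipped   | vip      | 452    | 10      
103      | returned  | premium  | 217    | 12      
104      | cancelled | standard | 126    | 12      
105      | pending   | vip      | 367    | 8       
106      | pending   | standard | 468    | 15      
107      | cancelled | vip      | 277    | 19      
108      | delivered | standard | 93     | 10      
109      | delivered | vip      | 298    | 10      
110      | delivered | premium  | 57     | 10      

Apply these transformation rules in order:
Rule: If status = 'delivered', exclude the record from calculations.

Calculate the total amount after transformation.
2195

Step 1: Identify records where status = 'delivered'
Step 2: The excluded records sum to 448
Step 3: Original total amount = 2643
Step 4: Remaining total = 2643 - 448 = 2195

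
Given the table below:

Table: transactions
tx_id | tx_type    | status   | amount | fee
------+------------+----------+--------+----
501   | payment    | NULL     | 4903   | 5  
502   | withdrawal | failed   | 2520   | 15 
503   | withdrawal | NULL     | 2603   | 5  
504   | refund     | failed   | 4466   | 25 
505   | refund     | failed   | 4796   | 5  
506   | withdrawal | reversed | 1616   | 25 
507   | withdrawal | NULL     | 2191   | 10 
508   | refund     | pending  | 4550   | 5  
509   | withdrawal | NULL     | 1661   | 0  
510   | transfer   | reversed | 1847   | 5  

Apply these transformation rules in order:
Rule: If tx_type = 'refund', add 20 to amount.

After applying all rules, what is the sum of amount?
31213

Step 1: Count records where tx_type = 'refund': 3
Step 2: Total bonus added: 3 × 20 = 60
Step 3: Original sum of amount: 31153
Step 4: Final sum = 31153 + 60 = 31213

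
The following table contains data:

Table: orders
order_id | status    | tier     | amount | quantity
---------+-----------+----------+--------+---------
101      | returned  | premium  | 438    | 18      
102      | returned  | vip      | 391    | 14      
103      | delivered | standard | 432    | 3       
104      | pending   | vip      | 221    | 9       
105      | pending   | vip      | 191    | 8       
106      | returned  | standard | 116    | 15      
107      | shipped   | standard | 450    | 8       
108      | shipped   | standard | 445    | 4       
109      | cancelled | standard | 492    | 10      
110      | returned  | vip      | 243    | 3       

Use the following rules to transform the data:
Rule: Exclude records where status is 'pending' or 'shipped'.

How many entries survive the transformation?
6

Step 1: Count records to exclude
  - 2 (pending) + 2 (shipped) = 4 records
Step 2: Total records: 10
Step 3: Remaining = 10 - 4 = 6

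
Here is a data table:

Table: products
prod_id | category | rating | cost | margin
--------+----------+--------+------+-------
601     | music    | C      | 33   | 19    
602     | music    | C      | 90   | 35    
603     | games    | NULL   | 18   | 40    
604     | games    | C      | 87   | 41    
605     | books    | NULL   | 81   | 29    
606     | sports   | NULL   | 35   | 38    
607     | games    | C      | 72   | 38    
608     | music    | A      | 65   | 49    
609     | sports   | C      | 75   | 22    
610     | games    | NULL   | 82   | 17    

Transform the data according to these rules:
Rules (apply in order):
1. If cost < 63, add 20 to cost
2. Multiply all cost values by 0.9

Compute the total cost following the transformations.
628.2

Step 1: Apply Rule 1 - Add 20 to records with cost < 63
  - 3 records affected: 86 + (3 × 20) = 146
  - Unaffected records: 552
  - Sum after Rule 1: 698
Step 2: Apply Rule 2 - Multiply all by 0.9
  - 698 × 0.9 = 628.2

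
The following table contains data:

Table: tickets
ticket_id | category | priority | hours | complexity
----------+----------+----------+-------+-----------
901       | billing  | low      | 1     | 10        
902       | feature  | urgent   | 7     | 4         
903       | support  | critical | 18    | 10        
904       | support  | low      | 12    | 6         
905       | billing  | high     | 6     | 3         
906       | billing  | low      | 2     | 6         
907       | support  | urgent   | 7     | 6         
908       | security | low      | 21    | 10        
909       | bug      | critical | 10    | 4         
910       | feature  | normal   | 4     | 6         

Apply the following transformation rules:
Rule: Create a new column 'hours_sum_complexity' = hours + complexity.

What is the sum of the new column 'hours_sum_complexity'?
153

Step 1: For each record, compute hours + complexity
Example calculations:
  1 + 10 = 11
  7 + 4 = 11
  18 + 10 = 28
  ...
Step 2: Sum all derived values
Step 3: Total = 153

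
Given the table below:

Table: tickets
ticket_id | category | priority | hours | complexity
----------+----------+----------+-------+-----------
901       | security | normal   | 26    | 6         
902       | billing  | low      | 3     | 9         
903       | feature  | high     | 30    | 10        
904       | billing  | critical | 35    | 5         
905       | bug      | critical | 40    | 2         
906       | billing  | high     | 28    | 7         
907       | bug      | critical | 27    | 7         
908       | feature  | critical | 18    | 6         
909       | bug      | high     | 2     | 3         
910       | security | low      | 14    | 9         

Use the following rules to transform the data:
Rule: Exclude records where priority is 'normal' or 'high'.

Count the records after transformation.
6

Step 1: Count records to exclude
  - 1 (normal) + 3 (high) = 4 records
Step 2: Total records: 10
Step 3: Remaining = 10 - 4 = 6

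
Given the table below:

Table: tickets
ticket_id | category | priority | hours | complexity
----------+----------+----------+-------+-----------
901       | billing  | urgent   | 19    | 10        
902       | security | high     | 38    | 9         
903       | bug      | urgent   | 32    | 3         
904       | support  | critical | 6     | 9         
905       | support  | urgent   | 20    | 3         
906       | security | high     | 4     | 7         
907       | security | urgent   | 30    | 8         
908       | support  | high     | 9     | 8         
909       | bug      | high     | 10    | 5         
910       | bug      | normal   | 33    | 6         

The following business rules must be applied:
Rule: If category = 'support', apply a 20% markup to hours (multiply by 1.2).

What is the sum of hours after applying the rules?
208.0

Step 1: Records with category = 'support' have total hours = 35
Step 2: Apply multiplier: 35 × 1.2 = 42.0
Step 3: Other records total: 166
Step 4: Final sum = 42.0 + 166 = 208.0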